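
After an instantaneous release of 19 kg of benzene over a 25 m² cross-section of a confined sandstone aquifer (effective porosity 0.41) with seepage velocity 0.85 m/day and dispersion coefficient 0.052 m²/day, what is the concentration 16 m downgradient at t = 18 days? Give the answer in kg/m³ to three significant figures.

0.474 kg/m³

For an instantaneous plane source, C(x,t) = M/(n_e·A·√(4πDt)) · exp(−(x−vt)²/(4Dt)), with n_e·A the pore (flow) area.
Plume center vt = 0.85 × 18 = 15.3 m, so the well at 16 m is 0.7 m downgradient of the peak.
√(4πDt) = 3.430 m, giving peak height M/(n_e·A·√(4πDt)) = 19/(0.41 × 25 × 3.430) = 0.5404 kg/m³.
(x−vt)²/(4Dt) = (0.7)²/(4 × 0.052 × 18) = 0.1309; exp(−0.1309) = 0.8773.
C = 0.5404 × 0.8773 = 0.474 kg/m³.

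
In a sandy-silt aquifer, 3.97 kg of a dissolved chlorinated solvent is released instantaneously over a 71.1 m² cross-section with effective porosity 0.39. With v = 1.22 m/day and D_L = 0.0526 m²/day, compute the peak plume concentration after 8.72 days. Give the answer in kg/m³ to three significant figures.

The peak of an instantaneous 1D plume sits at x = vt; there the Gaussian factor is 1 and C_max = M/(n_e·A·√(4πDt)), where n_e·A is the pore area the mass is dissolved in.
√(4πDt) = √(4π × 0.0526 × 8.72) = 2.401 m, so C_max = 3.97/(0.39 × 71.1 × 2.401) = 0.0596 kg/m³.

0.0596 kg/m³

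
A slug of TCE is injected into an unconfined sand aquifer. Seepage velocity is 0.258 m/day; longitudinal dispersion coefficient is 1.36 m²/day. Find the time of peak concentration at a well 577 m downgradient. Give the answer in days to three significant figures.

For the 1D instantaneous-source solution, setting ∂C/∂t = 0 at fixed x gives v²t² + 2Dt − x² = 0, so t = (√(D² + v²x²) − D)/v².
√(D² + v²x²) = √(1.36² + 0.258² × 577²) = 148.9; v² = 0.066564.
t = (148.9 − 1.36)/0.066564 = 2220 days (vs. the pure-advection estimate x/v = 2240 d).

2220 days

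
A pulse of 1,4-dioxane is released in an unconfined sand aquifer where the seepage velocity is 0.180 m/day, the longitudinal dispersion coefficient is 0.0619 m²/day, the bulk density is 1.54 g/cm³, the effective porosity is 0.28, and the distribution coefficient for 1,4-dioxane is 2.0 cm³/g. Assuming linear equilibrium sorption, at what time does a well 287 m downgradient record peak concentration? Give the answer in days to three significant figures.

19100 days

Retardation factor R = 1 + ρ_b·K_d/n = 1 + 1.54 × 2.0/0.28 = 12.00.
Sorption retards both mechanisms: v_R = v/R = 0.01500 m/day, D_R = D/R = 0.005158 m²/day.
Peak time from v_R²t² + 2D_R t − x² = 0: t = (√(D_R² + v_R²x²) − D_R)/v_R².
√(D_R² + v_R²x²) = √(0.005158² + 0.01500² × 287²) = 4.305; v_R² = 0.0002250.
t = (4.305 − 0.005158)/0.0002250 = 19100 days.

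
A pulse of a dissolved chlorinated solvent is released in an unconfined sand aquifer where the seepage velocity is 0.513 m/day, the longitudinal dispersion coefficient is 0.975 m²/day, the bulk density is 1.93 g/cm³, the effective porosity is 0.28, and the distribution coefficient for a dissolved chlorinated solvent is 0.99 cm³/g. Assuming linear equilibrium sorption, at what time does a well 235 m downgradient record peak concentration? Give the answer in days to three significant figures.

Retardation factor R = 1 + ρ_b·K_d/n = 1 + 1.93 × 0.99/0.28 = 7.824.
Sorption retards both mechanisms: v_R = v/R = 0.06557 m/day, D_R = D/R = 0.1246 m²/day.
Peak time from v_R²t² + 2D_R t − x² = 0: t = (√(D_R² + v_R²x²) − D_R)/v_R².
√(D_R² + v_R²x²) = √(0.1246² + 0.06557² × 235²) = 15.41; v_R² = 0.004299.
t = (15.41 − 0.1246)/0.004299 = 3560 days.

3560 days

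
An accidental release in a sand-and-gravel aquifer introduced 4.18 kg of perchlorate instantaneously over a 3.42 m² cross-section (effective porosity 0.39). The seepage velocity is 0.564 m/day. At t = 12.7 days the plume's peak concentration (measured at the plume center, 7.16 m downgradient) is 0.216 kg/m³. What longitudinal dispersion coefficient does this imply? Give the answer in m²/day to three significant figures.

At the plume center C_max = M/(n_e·A·√(4πDt)), so D = M²/(4πt·(n_e·A·C_max)²).
n_e·A·C_max = 0.39 × 3.42 × 0.216 = 0.2881 kg/m.
D = 4.18²/(4π × 12.7 × 0.2881²) = 1.32 m²/day.

1.32 m²/day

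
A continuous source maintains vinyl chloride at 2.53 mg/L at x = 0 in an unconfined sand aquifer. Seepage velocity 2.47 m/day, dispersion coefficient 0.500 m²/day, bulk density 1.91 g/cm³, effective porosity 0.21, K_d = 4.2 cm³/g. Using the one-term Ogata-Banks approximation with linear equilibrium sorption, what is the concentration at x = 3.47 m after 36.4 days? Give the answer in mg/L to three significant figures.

0.281 mg/L

Retardation factor R = 1 + ρ_b·K_d/n = 1 + 1.91 × 4.2/0.21 = 39.20.
Sorption retards both mechanisms: v_R = v/R = 0.06301 m/day, D_R = D/R = 0.01276 m²/day.
v_R·t = 0.06301 × 36.4 = 2.293564 m; 2√(D_R t) = 1.363 m; argument = (3.47 − 2.293564)/1.363 = 0.8631.
C = C₀ × ½·erfc(0.8631) = 2.53 × 0.1111 = 0.281 mg/L.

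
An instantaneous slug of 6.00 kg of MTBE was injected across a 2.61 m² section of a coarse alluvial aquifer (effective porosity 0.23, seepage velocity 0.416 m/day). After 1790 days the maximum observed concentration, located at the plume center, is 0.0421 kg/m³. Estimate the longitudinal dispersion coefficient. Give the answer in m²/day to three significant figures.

2.51 m²/day

At the plume center C_max = M/(n_e·A·√(4πDt)), so D = M²/(4πt·(n_e·A·C_max)²).
n_e·A·C_max = 0.23 × 2.61 × 0.0421 = 0.02527 kg/m.
D = 6.00²/(4π × 1790 × 0.02527²) = 2.51 m²/day.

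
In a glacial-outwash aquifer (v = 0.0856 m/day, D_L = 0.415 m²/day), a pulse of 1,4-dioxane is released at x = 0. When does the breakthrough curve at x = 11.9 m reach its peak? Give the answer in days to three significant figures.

For the 1D instantaneous-source solution, setting ∂C/∂t = 0 at fixed x gives v²t² + 2Dt − x² = 0, so t = (√(D² + v²x²) − D)/v².
√(D² + v²x²) = √(0.415² + 0.0856² × 11.9²) = 1.100; v² = 0.00732736.
t = (1.100 − 0.415)/0.00732736 = 93.5 days (vs. the pure-advection estimate x/v = 139 d).

93.5 days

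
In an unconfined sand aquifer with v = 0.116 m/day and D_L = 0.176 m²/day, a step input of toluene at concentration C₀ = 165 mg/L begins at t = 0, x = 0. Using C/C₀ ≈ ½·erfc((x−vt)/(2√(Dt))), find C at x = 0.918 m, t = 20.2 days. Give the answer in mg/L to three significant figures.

For a continuous step input, C/C₀ ≈ ½·erfc((x−vt)/(2√(Dt))).
vt = 0.116 × 20.2 = 2.3432 m and 2√(Dt) = 2√(0.176 × 20.2) = 3.771 m.
Argument (x−vt)/(2√(Dt)) = (0.918 − 2.3432)/3.771 = -0.3779; ½·erfc(-0.3779) = 0.7035.
C = 165 × 0.7035 = 116 mg/L.

116 mg/L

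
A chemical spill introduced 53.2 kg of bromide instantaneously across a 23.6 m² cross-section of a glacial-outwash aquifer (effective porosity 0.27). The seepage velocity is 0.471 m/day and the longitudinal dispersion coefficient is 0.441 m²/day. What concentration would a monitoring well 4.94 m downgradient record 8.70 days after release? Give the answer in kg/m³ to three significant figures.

1.15 kg/m³

For an instantaneous plane source, C(x,t) = M/(n_e·A·√(4πDt)) · exp(−(x−vt)²/(4Dt)), with n_e·A the pore (flow) area.
Plume center vt = 0.471 × 8.70 = 4.0977 m, so the well at 4.94 m is 0.8423 m downgradient of the peak.
√(4πDt) = 6.944 m, giving peak height M/(n_e·A·√(4πDt)) = 53.2/(0.27 × 23.6 × 6.944) = 1.202 kg/m³.
(x−vt)²/(4Dt) = (0.8423)²/(4 × 0.441 × 8.70) = 0.04623; exp(−0.04623) = 0.9548.
C = 1.202 × 0.9548 = 1.15 kg/m³.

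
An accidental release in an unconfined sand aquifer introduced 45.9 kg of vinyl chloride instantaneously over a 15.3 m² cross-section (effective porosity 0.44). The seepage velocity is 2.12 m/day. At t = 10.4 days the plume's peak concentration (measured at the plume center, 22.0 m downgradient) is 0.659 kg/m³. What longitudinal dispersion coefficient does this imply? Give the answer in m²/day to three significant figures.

At the plume center C_max = M/(n_e·A·√(4πDt)), so D = M²/(4πt·(n_e·A·C_max)²).
n_e·A·C_max = 0.44 × 15.3 × 0.659 = 4.436 kg/m.
D = 45.9²/(4π × 10.4 × 4.436²) = 0.819 m²/day.

0.819 m²/day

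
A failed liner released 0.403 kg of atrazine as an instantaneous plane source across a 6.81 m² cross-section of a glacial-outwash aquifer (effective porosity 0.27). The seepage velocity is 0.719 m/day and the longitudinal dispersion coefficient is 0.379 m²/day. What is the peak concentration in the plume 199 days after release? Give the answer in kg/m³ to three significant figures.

0.00712 kg/m³

The peak of an instantaneous 1D plume sits at x = vt; there the Gaussian factor is 1 and C_max = M/(n_e·A·√(4πDt)), where n_e·A is the pore area the mass is dissolved in.
√(4πDt) = √(4π × 0.379 × 199) = 30.79 m, so C_max = 0.403/(0.27 × 6.81 × 30.79) = 0.00712 kg/m³.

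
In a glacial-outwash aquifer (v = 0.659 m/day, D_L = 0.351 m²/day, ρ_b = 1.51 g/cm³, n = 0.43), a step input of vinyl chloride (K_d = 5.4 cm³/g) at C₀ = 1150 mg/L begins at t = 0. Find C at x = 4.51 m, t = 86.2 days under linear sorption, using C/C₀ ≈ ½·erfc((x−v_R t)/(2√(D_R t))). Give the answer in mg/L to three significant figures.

195 mg/L

Retardation factor R = 1 + ρ_b·K_d/n = 1 + 1.51 × 5.4/0.43 = 19.96.
Sorption retards both mechanisms: v_R = v/R = 0.03302 m/day, D_R = D/R = 0.01759 m²/day.
v_R·t = 0.03302 × 86.2 = 2.846324 m; 2√(D_R t) = 2.463 m; argument = (4.51 − 2.846324)/2.463 = 0.6755.
C = C₀ × ½·erfc(0.6755) = 1150 × 0.1697 = 195 mg/L.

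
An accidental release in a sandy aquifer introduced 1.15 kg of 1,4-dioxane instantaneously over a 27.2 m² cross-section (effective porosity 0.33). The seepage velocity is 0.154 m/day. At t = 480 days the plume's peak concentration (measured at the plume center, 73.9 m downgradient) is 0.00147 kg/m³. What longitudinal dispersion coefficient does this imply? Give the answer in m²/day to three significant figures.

At the plume center C_max = M/(n_e·A·√(4πDt)), so D = M²/(4πt·(n_e·A·C_max)²).
n_e·A·C_max = 0.33 × 27.2 × 0.00147 = 0.01319 kg/m.
D = 1.15²/(4π × 480 × 0.01319²) = 1.26 m²/day.

1.26 m²/day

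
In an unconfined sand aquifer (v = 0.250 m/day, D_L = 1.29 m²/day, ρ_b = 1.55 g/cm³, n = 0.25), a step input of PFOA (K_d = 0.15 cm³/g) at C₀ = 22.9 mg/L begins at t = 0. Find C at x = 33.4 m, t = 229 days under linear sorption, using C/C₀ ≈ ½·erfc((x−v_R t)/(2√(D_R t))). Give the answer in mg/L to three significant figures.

Retardation factor R = 1 + ρ_b·K_d/n = 1 + 1.55 × 0.15/0.25 = 1.930.
Sorption retards both mechanisms: v_R = v/R = 0.1295 m/day, D_R = D/R = 0.6684 m²/day.
v_R·t = 0.1295 × 229 = 29.6555 m; 2√(D_R t) = 24.74 m; argument = (33.4 − 29.6555)/24.74 = 0.1514.
C = C₀ × ½·erfc(0.1514) = 22.9 × 0.4152 = 9.51 mg/L.

9.51 mg/L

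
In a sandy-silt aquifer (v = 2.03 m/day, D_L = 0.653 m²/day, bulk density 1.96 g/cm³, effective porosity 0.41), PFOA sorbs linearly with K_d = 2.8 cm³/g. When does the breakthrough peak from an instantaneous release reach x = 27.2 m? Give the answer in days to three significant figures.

Retardation factor R = 1 + ρ_b·K_d/n = 1 + 1.96 × 2.8/0.41 = 14.39.
Sorption retards both mechanisms: v_R = v/R = 0.1411 m/day, D_R = D/R = 0.04538 m²/day.
Peak time from v_R²t² + 2D_R t − x² = 0: t = (√(D_R² + v_R²x²) − D_R)/v_R².
√(D_R² + v_R²x²) = √(0.04538² + 0.1411² × 27.2²) = 3.838; v_R² = 0.01991.
t = (3.838 − 0.04538)/0.01991 = 190 days.

190 days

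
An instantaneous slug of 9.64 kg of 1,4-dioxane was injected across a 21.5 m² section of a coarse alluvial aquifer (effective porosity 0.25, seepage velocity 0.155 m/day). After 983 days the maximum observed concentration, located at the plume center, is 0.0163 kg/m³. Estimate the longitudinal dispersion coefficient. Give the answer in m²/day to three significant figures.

0.980 m²/day

At the plume center C_max = M/(n_e·A·√(4πDt)), so D = M²/(4πt·(n_e·A·C_max)²).
n_e·A·C_max = 0.25 × 21.5 × 0.0163 = 0.08761 kg/m.
D = 9.64²/(4π × 983 × 0.08761²) = 0.980 m²/day.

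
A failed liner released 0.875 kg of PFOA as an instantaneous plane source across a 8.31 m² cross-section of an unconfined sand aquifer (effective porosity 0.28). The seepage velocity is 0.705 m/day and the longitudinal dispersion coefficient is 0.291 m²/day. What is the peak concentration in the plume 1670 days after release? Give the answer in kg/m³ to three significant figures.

The peak of an instantaneous 1D plume sits at x = vt; there the Gaussian factor is 1 and C_max = M/(n_e·A·√(4πDt)), where n_e·A is the pore area the mass is dissolved in.
√(4πDt) = √(4π × 0.291 × 1670) = 78.15 m, so C_max = 0.875/(0.28 × 8.31 × 78.15) = 0.00481 kg/m³.

0.00481 kg/m³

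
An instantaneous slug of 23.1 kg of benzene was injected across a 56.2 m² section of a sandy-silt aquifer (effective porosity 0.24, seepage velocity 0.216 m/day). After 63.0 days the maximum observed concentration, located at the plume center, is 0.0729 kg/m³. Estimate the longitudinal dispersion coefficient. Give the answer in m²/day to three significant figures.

0.697 m²/day

At the plume center C_max = M/(n_e·A·√(4πDt)), so D = M²/(4πt·(n_e·A·C_max)²).
n_e·A·C_max = 0.24 × 56.2 × 0.0729 = 0.9833 kg/m.
D = 23.1²/(4π × 63.0 × 0.9833²) = 0.697 m²/day.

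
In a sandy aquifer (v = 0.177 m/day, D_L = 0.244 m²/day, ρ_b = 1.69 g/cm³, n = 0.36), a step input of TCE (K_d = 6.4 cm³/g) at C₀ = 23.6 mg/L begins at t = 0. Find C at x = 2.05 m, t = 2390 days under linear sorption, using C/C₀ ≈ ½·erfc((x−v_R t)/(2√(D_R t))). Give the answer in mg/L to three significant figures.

Retardation factor R = 1 + ρ_b·K_d/n = 1 + 1.69 × 6.4/0.36 = 31.04.
Sorption retards both mechanisms: v_R = v/R = 0.005702 m/day, D_R = D/R = 0.007861 m²/day.
v_R·t = 0.005702 × 2390 = 13.62778 m; 2√(D_R t) = 8.669 m; argument = (2.05 − 13.62778)/8.669 = -1.336.
C = C₀ × ½·erfc(-1.336) = 23.6 × 0.9706 = 22.9 mg/L.

22.9 mg/L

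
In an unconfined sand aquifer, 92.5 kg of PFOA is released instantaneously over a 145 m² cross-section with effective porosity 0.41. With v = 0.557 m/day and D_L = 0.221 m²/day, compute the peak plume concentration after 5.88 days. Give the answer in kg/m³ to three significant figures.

0.385 kg/m³

The peak of an instantaneous 1D plume sits at x = vt; there the Gaussian factor is 1 and C_max = M/(n_e·A·√(4πDt)), where n_e·A is the pore area the mass is dissolved in.
√(4πDt) = √(4π × 0.221 × 5.88) = 4.041 m, so C_max = 92.5/(0.41 × 145 × 4.041) = 0.385 kg/m³.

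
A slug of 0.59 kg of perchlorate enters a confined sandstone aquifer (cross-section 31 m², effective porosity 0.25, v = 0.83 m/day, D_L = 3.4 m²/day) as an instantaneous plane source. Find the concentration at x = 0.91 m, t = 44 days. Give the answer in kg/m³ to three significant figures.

0.000211 kg/m³

For an instantaneous plane source, C(x,t) = M/(n_e·A·√(4πDt)) · exp(−(x−vt)²/(4Dt)), with n_e·A the pore (flow) area.
Plume center vt = 0.83 × 44 = 36.52 m, so the well at 0.91 m is 35.61 m upgradient of the peak.
√(4πDt) = 43.36 m, giving peak height M/(n_e·A·√(4πDt)) = 0.59/(0.25 × 31 × 43.36) = 0.001756 kg/m³.
(x−vt)²/(4Dt) = (-35.61)²/(4 × 3.4 × 44) = 2.119; exp(−2.119) = 0.1202.
C = 0.001756 × 0.1202 = 0.000211 kg/m³.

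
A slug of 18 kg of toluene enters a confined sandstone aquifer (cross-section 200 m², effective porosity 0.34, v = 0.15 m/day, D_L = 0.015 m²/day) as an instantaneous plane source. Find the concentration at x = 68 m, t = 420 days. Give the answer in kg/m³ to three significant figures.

For an instantaneous plane source, C(x,t) = M/(n_e·A·√(4πDt)) · exp(−(x−vt)²/(4Dt)), with n_e·A the pore (flow) area.
Plume center vt = 0.15 × 420 = 63 m, so the well at 68 m is 5 m downgradient of the peak.
√(4πDt) = 8.898 m, giving peak height M/(n_e·A·√(4πDt)) = 18/(0.34 × 200 × 8.898) = 0.02975 kg/m³.
(x−vt)²/(4Dt) = (5)²/(4 × 0.015 × 420) = 0.9921; exp(−0.9921) = 0.3708.
C = 0.02975 × 0.3708 = 0.0110 kg/m³.

0.0110 kg/m³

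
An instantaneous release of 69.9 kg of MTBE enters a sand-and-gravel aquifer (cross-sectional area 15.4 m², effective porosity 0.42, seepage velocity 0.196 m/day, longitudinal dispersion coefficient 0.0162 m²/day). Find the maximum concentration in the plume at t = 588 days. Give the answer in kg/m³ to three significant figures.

0.988 kg/m³

The peak of an instantaneous 1D plume sits at x = vt; there the Gaussian factor is 1 and C_max = M/(n_e·A·√(4πDt)), where n_e·A is the pore area the mass is dissolved in.
√(4πDt) = √(4π × 0.0162 × 588) = 10.94 m, so C_max = 69.9/(0.42 × 15.4 × 10.94) = 0.988 kg/m³.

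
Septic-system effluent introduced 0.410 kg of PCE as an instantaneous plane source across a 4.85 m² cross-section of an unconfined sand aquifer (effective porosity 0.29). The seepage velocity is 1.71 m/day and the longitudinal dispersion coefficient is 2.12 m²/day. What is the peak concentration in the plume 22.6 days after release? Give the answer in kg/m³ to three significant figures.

0.0119 kg/m³

The peak of an instantaneous 1D plume sits at x = vt; there the Gaussian factor is 1 and C_max = M/(n_e·A·√(4πDt)), where n_e·A is the pore area the mass is dissolved in.
√(4πDt) = √(4π × 2.12 × 22.6) = 24.54 m, so C_max = 0.410/(0.29 × 4.85 × 24.54) = 0.0119 kg/m³.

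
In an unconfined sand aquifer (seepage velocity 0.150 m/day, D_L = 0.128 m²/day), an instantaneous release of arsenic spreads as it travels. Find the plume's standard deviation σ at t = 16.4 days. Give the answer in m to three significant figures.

Dispersive spreading gives a Gaussian with σ² = 2Dt; advection only shifts the center.
σ = √(2 × 0.128 × 16.4) = 2.05 m.

2.05 m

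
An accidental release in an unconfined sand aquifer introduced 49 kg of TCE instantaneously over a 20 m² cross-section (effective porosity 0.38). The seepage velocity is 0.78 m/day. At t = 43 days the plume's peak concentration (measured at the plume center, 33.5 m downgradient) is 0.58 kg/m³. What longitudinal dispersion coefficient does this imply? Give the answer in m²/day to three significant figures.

0.229 m²/day

At the plume center C_max = M/(n_e·A·√(4πDt)), so D = M²/(4πt·(n_e·A·C_max)²).
n_e·A·C_max = 0.38 × 20 × 0.58 = 4.408 kg/m.
D = 49²/(4π × 43 × 4.408²) = 0.229 m²/day.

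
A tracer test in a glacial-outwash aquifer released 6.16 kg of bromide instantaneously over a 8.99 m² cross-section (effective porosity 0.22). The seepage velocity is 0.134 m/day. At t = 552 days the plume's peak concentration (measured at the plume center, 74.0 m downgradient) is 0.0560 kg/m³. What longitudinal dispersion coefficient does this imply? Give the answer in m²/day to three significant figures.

At the plume center C_max = M/(n_e·A·√(4πDt)), so D = M²/(4πt·(n_e·A·C_max)²).
n_e·A·C_max = 0.22 × 8.99 × 0.0560 = 0.1108 kg/m.
D = 6.16²/(4π × 552 × 0.1108²) = 0.446 m²/day.

0.446 m²/day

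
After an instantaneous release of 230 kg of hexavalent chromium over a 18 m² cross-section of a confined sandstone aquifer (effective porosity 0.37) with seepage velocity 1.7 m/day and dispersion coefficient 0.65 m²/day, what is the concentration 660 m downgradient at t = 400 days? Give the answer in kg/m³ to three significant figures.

0.411 kg/m³

For an instantaneous plane source, C(x,t) = M/(n_e·A·√(4πDt)) · exp(−(x−vt)²/(4Dt)), with n_e·A the pore (flow) area.
Plume center vt = 1.7 × 400 = 680 m, so the well at 660 m is 20 m upgradient of the peak.
√(4πDt) = 57.16 m, giving peak height M/(n_e·A·√(4πDt)) = 230/(0.37 × 18 × 57.16) = 0.6042 kg/m³.
(x−vt)²/(4Dt) = (-20)²/(4 × 0.65 × 400) = 0.3846; exp(−0.3846) = 0.6807.
C = 0.6042 × 0.6807 = 0.411 kg/m³.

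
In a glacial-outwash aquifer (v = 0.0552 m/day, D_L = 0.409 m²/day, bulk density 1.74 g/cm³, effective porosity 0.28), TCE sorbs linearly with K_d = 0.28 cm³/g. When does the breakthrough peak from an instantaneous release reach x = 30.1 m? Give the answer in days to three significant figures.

1170 days

Retardation factor R = 1 + ρ_b·K_d/n = 1 + 1.74 × 0.28/0.28 = 2.740.
Sorption retards both mechanisms: v_R = v/R = 0.02015 m/day, D_R = D/R = 0.1493 m²/day.
Peak time from v_R²t² + 2D_R t − x² = 0: t = (√(D_R² + v_R²x²) − D_R)/v_R².
√(D_R² + v_R²x²) = √(0.1493² + 0.02015² × 30.1²) = 0.6246; v_R² = 0.0004060.
t = (0.6246 − 0.1493)/0.0004060 = 1170 days.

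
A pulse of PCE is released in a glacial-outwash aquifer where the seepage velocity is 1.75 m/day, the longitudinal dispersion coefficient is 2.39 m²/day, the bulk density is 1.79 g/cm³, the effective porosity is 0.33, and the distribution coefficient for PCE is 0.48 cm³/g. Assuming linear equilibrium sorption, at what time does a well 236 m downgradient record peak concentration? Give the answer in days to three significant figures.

Retardation factor R = 1 + ρ_b·K_d/n = 1 + 1.79 × 0.48/0.33 = 3.604.
Sorption retards both mechanisms: v_R = v/R = 0.4856 m/day, D_R = D/R = 0.6632 m²/day.
Peak time from v_R²t² + 2D_R t − x² = 0: t = (√(D_R² + v_R²x²) − D_R)/v_R².
√(D_R² + v_R²x²) = √(0.6632² + 0.4856² × 236²) = 114.6; v_R² = 0.2358.
t = (114.6 − 0.6632)/0.2358 = 483 days.

483 days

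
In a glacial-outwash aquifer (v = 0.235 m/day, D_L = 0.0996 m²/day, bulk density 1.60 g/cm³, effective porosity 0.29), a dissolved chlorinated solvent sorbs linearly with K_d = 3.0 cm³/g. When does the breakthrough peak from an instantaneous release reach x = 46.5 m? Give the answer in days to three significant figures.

3440 days

Retardation factor R = 1 + ρ_b·K_d/n = 1 + 1.60 × 3.0/0.29 = 17.55.
Sorption retards both mechanisms: v_R = v/R = 0.01339 m/day, D_R = D/R = 0.005675 m²/day.
Peak time from v_R²t² + 2D_R t − x² = 0: t = (√(D_R² + v_R²x²) − D_R)/v_R².
√(D_R² + v_R²x²) = √(0.005675² + 0.01339² × 46.5²) = 0.6227; v_R² = 0.0001793.
t = (0.6227 − 0.005675)/0.0001793 = 3440 days.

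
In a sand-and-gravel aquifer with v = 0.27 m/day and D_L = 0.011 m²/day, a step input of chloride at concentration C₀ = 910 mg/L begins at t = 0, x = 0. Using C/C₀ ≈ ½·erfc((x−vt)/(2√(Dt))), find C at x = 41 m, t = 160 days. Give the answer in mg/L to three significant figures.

For a continuous step input, C/C₀ ≈ ½·erfc((x−vt)/(2√(Dt))).
vt = 0.27 × 160 = 43.2 m and 2√(Dt) = 2√(0.011 × 160) = 2.653 m.
Argument (x−vt)/(2√(Dt)) = (41 − 43.2)/2.653 = -0.8292; ½·erfc(-0.8292) = 0.8795.
C = 910 × 0.8795 = 800 mg/L.

800 mg/L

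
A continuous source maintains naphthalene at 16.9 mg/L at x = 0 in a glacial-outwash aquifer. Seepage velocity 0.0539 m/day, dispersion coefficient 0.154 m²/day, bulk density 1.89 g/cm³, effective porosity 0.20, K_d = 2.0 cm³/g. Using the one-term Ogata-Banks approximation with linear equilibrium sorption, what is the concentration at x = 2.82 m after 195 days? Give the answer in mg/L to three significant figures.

Retardation factor R = 1 + ρ_b·K_d/n = 1 + 1.89 × 2.0/0.20 = 19.90.
Sorption retards both mechanisms: v_R = v/R = 0.002709 m/day, D_R = D/R = 0.007739 m²/day.
v_R·t = 0.002709 × 195 = 0.528255 m; 2√(D_R t) = 2.457 m; argument = (2.82 − 0.528255)/2.457 = 0.9327.
C = C₀ × ½·erfc(0.9327) = 16.9 × 0.09358 = 1.58 mg/L.

1.58 mg/L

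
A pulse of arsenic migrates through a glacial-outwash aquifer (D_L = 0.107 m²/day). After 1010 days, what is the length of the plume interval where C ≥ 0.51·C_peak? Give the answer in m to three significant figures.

The plume is Gaussian with σ = √(2Dt) = √(2 × 0.107 × 1010) = 14.70 m.
C/C_peak = exp(−Δx²/(2σ²)) = 0.51 ⇒ Δx = σ·√(−2 ln 0.51) = 14.70 × 1.160 = 17.05 m.
Width = 2Δx = 34.1 m.

34.1 m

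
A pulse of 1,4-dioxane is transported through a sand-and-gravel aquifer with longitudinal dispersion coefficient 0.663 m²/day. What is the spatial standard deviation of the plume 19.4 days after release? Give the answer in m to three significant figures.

Dispersive spreading gives a Gaussian with σ² = 2Dt; advection only shifts the center.
σ = √(2 × 0.663 × 19.4) = 5.07 m.

5.07 m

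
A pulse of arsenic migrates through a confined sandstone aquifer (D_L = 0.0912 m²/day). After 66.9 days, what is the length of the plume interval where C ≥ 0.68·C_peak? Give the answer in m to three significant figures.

The plume is Gaussian with σ = √(2Dt) = √(2 × 0.0912 × 66.9) = 3.493 m.
C/C_peak = exp(−Δx²/(2σ²)) = 0.68 ⇒ Δx = σ·√(−2 ln 0.68) = 3.493 × 0.8783 = 3.068 m.
Width = 2Δx = 6.14 m.

6.14 m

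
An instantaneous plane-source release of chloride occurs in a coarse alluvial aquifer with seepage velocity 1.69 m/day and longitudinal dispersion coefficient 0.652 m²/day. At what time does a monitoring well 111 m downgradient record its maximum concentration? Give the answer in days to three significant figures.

For the 1D instantaneous-source solution, setting ∂C/∂t = 0 at fixed x gives v²t² + 2Dt − x² = 0, so t = (√(D² + v²x²) − D)/v².
√(D² + v²x²) = √(0.652² + 1.69² × 111²) = 187.6; v² = 2.8561.
t = (187.6 − 0.652)/2.8561 = 65.5 days (vs. the pure-advection estimate x/v = 65.7 d).

65.5 days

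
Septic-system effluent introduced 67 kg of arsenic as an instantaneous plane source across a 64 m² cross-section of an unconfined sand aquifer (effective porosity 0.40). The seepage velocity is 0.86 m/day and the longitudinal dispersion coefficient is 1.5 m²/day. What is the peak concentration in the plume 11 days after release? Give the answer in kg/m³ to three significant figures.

The peak of an instantaneous 1D plume sits at x = vt; there the Gaussian factor is 1 and C_max = M/(n_e·A·√(4πDt)), where n_e·A is the pore area the mass is dissolved in.
√(4πDt) = √(4π × 1.5 × 11) = 14.40 m, so C_max = 67/(0.40 × 64 × 14.40) = 0.182 kg/m³.

0.182 kg/m³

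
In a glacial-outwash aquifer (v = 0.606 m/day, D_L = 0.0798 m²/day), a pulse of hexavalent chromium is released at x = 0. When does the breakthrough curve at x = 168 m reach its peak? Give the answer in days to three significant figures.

For the 1D instantaneous-source solution, setting ∂C/∂t = 0 at fixed x gives v²t² + 2Dt − x² = 0, so t = (√(D² + v²x²) − D)/v².
√(D² + v²x²) = √(0.0798² + 0.606² × 168²) = 101.8; v² = 0.367236.
t = (101.8 − 0.0798)/0.367236 = 277 days (vs. the pure-advection estimate x/v = 277 d).

277 days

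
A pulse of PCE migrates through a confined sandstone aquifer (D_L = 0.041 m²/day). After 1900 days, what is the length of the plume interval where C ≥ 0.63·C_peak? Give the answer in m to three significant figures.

24.0 m

The plume is Gaussian with σ = √(2Dt) = √(2 × 0.041 × 1900) = 12.48 m.
C/C_peak = exp(−Δx²/(2σ²)) = 0.63 ⇒ Δx = σ·√(−2 ln 0.63) = 12.48 × 0.9613 = 12.00 m.
Width = 2Δx = 24.0 m.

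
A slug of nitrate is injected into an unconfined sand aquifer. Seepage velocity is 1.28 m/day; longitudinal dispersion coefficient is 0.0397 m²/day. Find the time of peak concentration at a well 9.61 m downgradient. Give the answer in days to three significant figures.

For the 1D instantaneous-source solution, setting ∂C/∂t = 0 at fixed x gives v²t² + 2Dt − x² = 0, so t = (√(D² + v²x²) − D)/v².
√(D² + v²x²) = √(0.0397² + 1.28² × 9.61²) = 12.30; v² = 1.6384.
t = (12.30 − 0.0397)/1.6384 = 7.48 days (vs. the pure-advection estimate x/v = 7.51 d).

7.48 days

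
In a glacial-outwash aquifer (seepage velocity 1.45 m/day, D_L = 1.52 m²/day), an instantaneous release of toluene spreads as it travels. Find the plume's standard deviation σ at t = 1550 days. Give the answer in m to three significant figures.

Dispersive spreading gives a Gaussian with σ² = 2Dt; advection only shifts the center.
σ = √(2 × 1.52 × 1550) = 68.6 m.

68.6 m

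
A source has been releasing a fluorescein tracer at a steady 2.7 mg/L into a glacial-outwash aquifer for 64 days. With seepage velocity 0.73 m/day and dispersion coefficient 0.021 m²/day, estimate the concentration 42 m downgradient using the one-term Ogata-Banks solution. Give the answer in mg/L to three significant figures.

2.69 mg/L

For a continuous step input, C/C₀ ≈ ½·erfc((x−vt)/(2√(Dt))).
vt = 0.73 × 64 = 46.72 m and 2√(Dt) = 2√(0.021 × 64) = 2.319 m.
Argument (x−vt)/(2√(Dt)) = (42 − 46.72)/2.319 = -2.035; ½·erfc(-2.035) = 0.9980.
C = 2.7 × 0.9980 = 2.69 mg/L.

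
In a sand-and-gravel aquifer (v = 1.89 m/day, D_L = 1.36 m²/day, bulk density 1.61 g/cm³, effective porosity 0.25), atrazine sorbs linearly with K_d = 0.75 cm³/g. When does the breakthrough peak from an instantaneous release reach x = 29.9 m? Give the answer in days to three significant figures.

90.0 days

Retardation factor R = 1 + ρ_b·K_d/n = 1 + 1.61 × 0.75/0.25 = 5.830.
Sorption retards both mechanisms: v_R = v/R = 0.3242 m/day, D_R = D/R = 0.2333 m²/day.
Peak time from v_R²t² + 2D_R t − x² = 0: t = (√(D_R² + v_R²x²) − D_R)/v_R².
√(D_R² + v_R²x²) = √(0.2333² + 0.3242² × 29.9²) = 9.696; v_R² = 0.1051.
t = (9.696 − 0.2333)/0.1051 = 90.0 days.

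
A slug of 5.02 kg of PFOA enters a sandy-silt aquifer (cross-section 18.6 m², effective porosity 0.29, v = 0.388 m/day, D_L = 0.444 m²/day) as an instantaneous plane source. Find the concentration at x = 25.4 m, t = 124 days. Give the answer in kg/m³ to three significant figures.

For an instantaneous plane source, C(x,t) = M/(n_e·A·√(4πDt)) · exp(−(x−vt)²/(4Dt)), with n_e·A the pore (flow) area.
Plume center vt = 0.388 × 124 = 48.112 m, so the well at 25.4 m is 22.712 m upgradient of the peak.
√(4πDt) = 26.30 m, giving peak height M/(n_e·A·√(4πDt)) = 5.02/(0.29 × 18.6 × 26.30) = 0.03539 kg/m³.
(x−vt)²/(4Dt) = (-22.712)²/(4 × 0.444 × 124) = 2.342; exp(−2.342) = 0.09614.
C = 0.03539 × 0.09614 = 0.00340 kg/m³.

0.00340 kg/m³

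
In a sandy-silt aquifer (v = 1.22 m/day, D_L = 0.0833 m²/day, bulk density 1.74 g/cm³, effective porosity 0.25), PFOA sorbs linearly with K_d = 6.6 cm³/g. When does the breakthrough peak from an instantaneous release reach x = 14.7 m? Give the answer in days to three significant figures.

Retardation factor R = 1 + ρ_b·K_d/n = 1 + 1.74 × 6.6/0.25 = 46.94.
Sorption retards both mechanisms: v_R = v/R = 0.02599 m/day, D_R = D/R = 0.001775 m²/day.
Peak time from v_R²t² + 2D_R t − x² = 0: t = (√(D_R² + v_R²x²) − D_R)/v_R².
√(D_R² + v_R²x²) = √(0.001775² + 0.02599² × 14.7²) = 0.3821; v_R² = 0.0006755.
t = (0.3821 − 0.001775)/0.0006755 = 563 days.

563 days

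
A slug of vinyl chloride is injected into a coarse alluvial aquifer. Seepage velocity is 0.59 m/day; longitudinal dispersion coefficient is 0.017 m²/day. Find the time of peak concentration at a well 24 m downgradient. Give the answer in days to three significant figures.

40.6 days

For the 1D instantaneous-source solution, setting ∂C/∂t = 0 at fixed x gives v²t² + 2Dt − x² = 0, so t = (√(D² + v²x²) − D)/v².
√(D² + v²x²) = √(0.017² + 0.59² × 24²) = 14.16; v² = 0.3481.
t = (14.16 − 0.017)/0.3481 = 40.6 days (vs. the pure-advection estimate x/v = 40.7 d).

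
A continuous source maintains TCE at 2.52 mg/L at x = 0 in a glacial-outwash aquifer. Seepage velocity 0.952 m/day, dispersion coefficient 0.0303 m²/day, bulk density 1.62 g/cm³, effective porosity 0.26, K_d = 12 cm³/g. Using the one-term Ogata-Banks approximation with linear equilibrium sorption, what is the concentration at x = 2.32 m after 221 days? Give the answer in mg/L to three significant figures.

Retardation factor R = 1 + ρ_b·K_d/n = 1 + 1.62 × 12/0.26 = 75.77.
Sorption retards both mechanisms: v_R = v/R = 0.01256 m/day, D_R = D/R = 0.0003999 m²/day.
v_R·t = 0.01256 × 221 = 2.77576 m; 2√(D_R t) = 0.5946 m; argument = (2.32 − 2.77576)/0.5946 = -0.7665.
C = C₀ × ½·erfc(-0.7665) = 2.52 × 0.8608 = 2.17 mg/L.

2.17 mg/L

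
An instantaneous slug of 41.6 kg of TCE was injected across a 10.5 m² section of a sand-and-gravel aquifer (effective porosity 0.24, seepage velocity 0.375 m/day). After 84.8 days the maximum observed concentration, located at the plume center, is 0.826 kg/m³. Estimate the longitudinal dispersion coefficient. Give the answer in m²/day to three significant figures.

0.375 m²/day

At the plume center C_max = M/(n_e·A·√(4πDt)), so D = M²/(4πt·(n_e·A·C_max)²).
n_e·A·C_max = 0.24 × 10.5 × 0.826 = 2.082 kg/m.
D = 41.6²/(4π × 84.8 × 2.082²) = 0.375 m²/day.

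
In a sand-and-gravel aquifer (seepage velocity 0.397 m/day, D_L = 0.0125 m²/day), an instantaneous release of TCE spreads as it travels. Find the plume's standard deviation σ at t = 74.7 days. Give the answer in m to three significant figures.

1.37 m

Dispersive spreading gives a Gaussian with σ² = 2Dt; advection only shifts the center.
σ = √(2 × 0.0125 × 74.7) = 1.37 m.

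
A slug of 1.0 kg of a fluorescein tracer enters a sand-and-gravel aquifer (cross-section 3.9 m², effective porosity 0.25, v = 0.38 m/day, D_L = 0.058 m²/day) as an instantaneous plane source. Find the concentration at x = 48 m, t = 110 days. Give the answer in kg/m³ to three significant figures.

For an instantaneous plane source, C(x,t) = M/(n_e·A·√(4πDt)) · exp(−(x−vt)²/(4Dt)), with n_e·A the pore (flow) area.
Plume center vt = 0.38 × 110 = 41.8 m, so the well at 48 m is 6.2 m downgradient of the peak.
√(4πDt) = 8.954 m, giving peak height M/(n_e·A·√(4πDt)) = 1.0/(0.25 × 3.9 × 8.954) = 0.1145 kg/m³.
(x−vt)²/(4Dt) = (6.2)²/(4 × 0.058 × 110) = 1.506; exp(−1.506) = 0.2218.
C = 0.1145 × 0.2218 = 0.0254 kg/m³.

0.0254 kg/m³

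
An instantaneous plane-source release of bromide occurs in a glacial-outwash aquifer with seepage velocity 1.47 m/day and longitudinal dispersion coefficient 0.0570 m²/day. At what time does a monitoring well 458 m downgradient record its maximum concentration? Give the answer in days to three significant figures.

312 days

For the 1D instantaneous-source solution, setting ∂C/∂t = 0 at fixed x gives v²t² + 2Dt − x² = 0, so t = (√(D² + v²x²) − D)/v².
√(D² + v²x²) = √(0.0570² + 1.47² × 458²) = 673.3; v² = 2.1609.
t = (673.3 − 0.0570)/2.1609 = 312 days (vs. the pure-advection estimate x/v = 312 d).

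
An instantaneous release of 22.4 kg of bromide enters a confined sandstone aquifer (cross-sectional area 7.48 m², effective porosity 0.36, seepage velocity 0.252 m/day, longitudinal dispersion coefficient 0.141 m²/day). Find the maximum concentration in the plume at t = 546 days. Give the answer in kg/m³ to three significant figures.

0.267 kg/m³

The peak of an instantaneous 1D plume sits at x = vt; there the Gaussian factor is 1 and C_max = M/(n_e·A·√(4πDt)), where n_e·A is the pore area the mass is dissolved in.
√(4πDt) = √(4π × 0.141 × 546) = 31.10 m, so C_max = 22.4/(0.36 × 7.48 × 31.10) = 0.267 kg/m³.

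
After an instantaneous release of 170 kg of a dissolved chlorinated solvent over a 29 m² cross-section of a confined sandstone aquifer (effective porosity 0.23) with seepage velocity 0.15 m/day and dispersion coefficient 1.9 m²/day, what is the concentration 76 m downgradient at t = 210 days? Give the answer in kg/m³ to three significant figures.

0.104 kg/m³

For an instantaneous plane source, C(x,t) = M/(n_e·A·√(4πDt)) · exp(−(x−vt)²/(4Dt)), with n_e·A the pore (flow) area.
Plume center vt = 0.15 × 210 = 31.5 m, so the well at 76 m is 44.5 m downgradient of the peak.
√(4πDt) = 70.81 m, giving peak height M/(n_e·A·√(4πDt)) = 170/(0.23 × 29 × 70.81) = 0.3599 kg/m³.
(x−vt)²/(4Dt) = (44.5)²/(4 × 1.9 × 210) = 1.241; exp(−1.241) = 0.2891.
C = 0.3599 × 0.2891 = 0.104 kg/m³.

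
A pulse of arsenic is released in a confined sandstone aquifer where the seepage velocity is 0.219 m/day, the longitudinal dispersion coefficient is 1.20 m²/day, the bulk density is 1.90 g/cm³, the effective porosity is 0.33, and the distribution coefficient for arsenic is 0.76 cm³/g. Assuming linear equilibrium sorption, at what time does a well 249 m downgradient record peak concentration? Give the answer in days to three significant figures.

Retardation factor R = 1 + ρ_b·K_d/n = 1 + 1.90 × 0.76/0.33 = 5.376.
Sorption retards both mechanisms: v_R = v/R = 0.04074 m/day, D_R = D/R = 0.2232 m²/day.
Peak time from v_R²t² + 2D_R t − x² = 0: t = (√(D_R² + v_R²x²) − D_R)/v_R².
√(D_R² + v_R²x²) = √(0.2232² + 0.04074² × 249²) = 10.15; v_R² = 0.001660.
t = (10.15 − 0.2232)/0.001660 = 5980 days.

5980 days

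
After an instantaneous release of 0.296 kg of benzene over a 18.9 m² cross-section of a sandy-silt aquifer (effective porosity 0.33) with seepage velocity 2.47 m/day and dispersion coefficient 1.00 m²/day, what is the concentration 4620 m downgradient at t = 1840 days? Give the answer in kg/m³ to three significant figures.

For an instantaneous plane source, C(x,t) = M/(n_e·A·√(4πDt)) · exp(−(x−vt)²/(4Dt)), with n_e·A the pore (flow) area.
Plume center vt = 2.47 × 1840 = 4544.8 m, so the well at 4620 m is 75.2 m downgradient of the peak.
√(4πDt) = 152.1 m, giving peak height M/(n_e·A·√(4πDt)) = 0.296/(0.33 × 18.9 × 152.1) = 0.0003120 kg/m³.
(x−vt)²/(4Dt) = (75.2)²/(4 × 1.00 × 1840) = 0.7683; exp(−0.7683) = 0.4638.
C = 0.0003120 × 0.4638 = 0.000145 kg/m³.

0.000145 kg/m³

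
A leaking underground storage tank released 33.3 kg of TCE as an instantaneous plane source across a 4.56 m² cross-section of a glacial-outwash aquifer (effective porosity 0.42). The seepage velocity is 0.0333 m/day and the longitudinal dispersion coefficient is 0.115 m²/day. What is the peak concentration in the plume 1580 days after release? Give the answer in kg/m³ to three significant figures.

0.364 kg/m³

The peak of an instantaneous 1D plume sits at x = vt; there the Gaussian factor is 1 and C_max = M/(n_e·A·√(4πDt)), where n_e·A is the pore area the mass is dissolved in.
√(4πDt) = √(4π × 0.115 × 1580) = 47.78 m, so C_max = 33.3/(0.42 × 4.56 × 47.78) = 0.364 kg/m³.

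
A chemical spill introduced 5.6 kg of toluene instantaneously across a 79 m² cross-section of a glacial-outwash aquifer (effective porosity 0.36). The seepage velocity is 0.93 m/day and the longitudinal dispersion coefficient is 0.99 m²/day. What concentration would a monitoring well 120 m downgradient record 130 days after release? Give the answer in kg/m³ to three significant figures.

0.00489 kg/m³

For an instantaneous plane source, C(x,t) = M/(n_e·A·√(4πDt)) · exp(−(x−vt)²/(4Dt)), with n_e·A the pore (flow) area.
Plume center vt = 0.93 × 130 = 120.9 m, so the well at 120 m is 0.9 m upgradient of the peak.
√(4πDt) = 40.22 m, giving peak height M/(n_e·A·√(4πDt)) = 5.6/(0.36 × 79 × 40.22) = 0.004896 kg/m³.
(x−vt)²/(4Dt) = (-0.9)²/(4 × 0.99 × 130) = 0.001573; exp(−0.001573) = 0.9984.
C = 0.004896 × 0.9984 = 0.00489 kg/m³.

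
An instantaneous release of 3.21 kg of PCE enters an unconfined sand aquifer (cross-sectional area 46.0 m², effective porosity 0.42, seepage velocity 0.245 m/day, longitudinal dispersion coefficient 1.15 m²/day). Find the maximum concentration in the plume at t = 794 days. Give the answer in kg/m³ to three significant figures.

0.00155 kg/m³

The peak of an instantaneous 1D plume sits at x = vt; there the Gaussian factor is 1 and C_max = M/(n_e·A·√(4πDt)), where n_e·A is the pore area the mass is dissolved in.
√(4πDt) = √(4π × 1.15 × 794) = 107.1 m, so C_max = 3.21/(0.42 × 46.0 × 107.1) = 0.00155 kg/m³.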